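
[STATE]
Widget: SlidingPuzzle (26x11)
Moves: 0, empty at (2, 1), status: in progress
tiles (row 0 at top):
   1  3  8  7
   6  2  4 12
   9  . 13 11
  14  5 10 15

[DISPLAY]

┌────┬────┬────┬────┐     
│  1 │  3 │  8 │  7 │     
├────┼────┼────┼────┤     
│  6 │  2 │  4 │ 12 │     
├────┼────┼────┼────┤     
│  9 │    │ 13 │ 11 │     
├────┼────┼────┼────┤     
│ 14 │  5 │ 10 │ 15 │     
└────┴────┴────┴────┘     
Moves: 0                  
                          


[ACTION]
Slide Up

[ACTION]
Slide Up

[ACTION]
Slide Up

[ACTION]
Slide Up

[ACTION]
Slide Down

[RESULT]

┌────┬────┬────┬────┐     
│  1 │  3 │  8 │  7 │     
├────┼────┼────┼────┤     
│  6 │  2 │  4 │ 12 │     
├────┼────┼────┼────┤     
│  9 │    │ 13 │ 11 │     
├────┼────┼────┼────┤     
│ 14 │  5 │ 10 │ 15 │     
└────┴────┴────┴────┘     
Moves: 2                  
                          


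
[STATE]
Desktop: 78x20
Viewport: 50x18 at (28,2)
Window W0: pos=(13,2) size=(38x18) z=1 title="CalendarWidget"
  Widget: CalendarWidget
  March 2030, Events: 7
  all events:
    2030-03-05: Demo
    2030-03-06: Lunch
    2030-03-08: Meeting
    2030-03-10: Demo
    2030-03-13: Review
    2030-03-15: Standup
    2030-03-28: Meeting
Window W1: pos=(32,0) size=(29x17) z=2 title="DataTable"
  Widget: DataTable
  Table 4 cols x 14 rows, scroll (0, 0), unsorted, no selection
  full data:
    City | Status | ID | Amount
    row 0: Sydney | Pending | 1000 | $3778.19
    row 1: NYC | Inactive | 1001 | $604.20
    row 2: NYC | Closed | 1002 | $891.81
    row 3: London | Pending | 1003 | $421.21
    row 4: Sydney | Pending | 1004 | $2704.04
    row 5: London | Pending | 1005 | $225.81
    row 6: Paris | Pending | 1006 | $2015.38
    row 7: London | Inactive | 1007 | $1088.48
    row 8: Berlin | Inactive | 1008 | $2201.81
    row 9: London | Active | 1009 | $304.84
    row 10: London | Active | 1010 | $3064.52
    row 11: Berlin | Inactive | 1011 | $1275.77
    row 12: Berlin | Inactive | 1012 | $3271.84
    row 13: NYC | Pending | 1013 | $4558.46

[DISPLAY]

━━━━┠───────────────────────────┨                 
t   ┃City  │Status  │ID  │Amount┃                 
────┃──────┼────────┼────┼──────┃                 
arch┃Sydney│Pending │1000│$3778.┃                 
 Sa ┃NYC   │Inactive│1001│$604.2┃                 
  2 ┃NYC   │Closed  │1002│$891.8┃                 
 8* ┃London│Pending │1003│$421.2┃                 
5* 1┃Sydney│Pending │1004│$2704.┃                 
 23 ┃London│Pending │1005│$225.8┃                 
9 30┃Paris │Pending │1006│$2015.┃                 
    ┃London│Inactive│1007│$1088.┃                 
    ┃Berlin│Inactive│1008│$2201.┃                 
    ┃London│Active  │1009│$304.8┃                 
    ┃London│Active  │1010│$3064.┃                 
    ┗━━━━━━━━━━━━━━━━━━━━━━━━━━━┛                 
                      ┃                           
                      ┃                           
━━━━━━━━━━━━━━━━━━━━━━┛                           


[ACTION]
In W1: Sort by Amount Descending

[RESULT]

━━━━┠───────────────────────────┨                 
t   ┃City  │Status  │ID  │Amount┃                 
────┃──────┼────────┼────┼──────┃                 
arch┃NYC   │Pending │1013│$4558.┃                 
 Sa ┃Sydney│Pending │1000│$3778.┃                 
  2 ┃Berlin│Inactive│1012│$3271.┃                 
 8* ┃London│Active  │1010│$3064.┃                 
5* 1┃Sydney│Pending │1004│$2704.┃                 
 23 ┃Berlin│Inactive│1008│$2201.┃                 
9 30┃Paris │Pending │1006│$2015.┃                 
    ┃Berlin│Inactive│1011│$1275.┃                 
    ┃London│Inactive│1007│$1088.┃                 
    ┃NYC   │Closed  │1002│$891.8┃                 
    ┃NYC   │Inactive│1001│$604.2┃                 
    ┗━━━━━━━━━━━━━━━━━━━━━━━━━━━┛                 
                      ┃                           
                      ┃                           
━━━━━━━━━━━━━━━━━━━━━━┛                           


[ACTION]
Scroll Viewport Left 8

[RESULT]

━━━━━━━━━━━━┠───────────────────────────┨         
darWidget   ┃City  │Status  │ID  │Amount┃         
────────────┃──────┼────────┼────┼──────┃         
       March┃NYC   │Pending │1013│$4558.┃         
We Th Fr Sa ┃Sydney│Pending │1000│$3778.┃         
       1  2 ┃Berlin│Inactive│1012│$3271.┃         
  6*  7  8* ┃London│Active  │1010│$3064.┃         
13* 14 15* 1┃Sydney│Pending │1004│$2704.┃         
20 21 22 23 ┃Berlin│Inactive│1008│$2201.┃         
27 28* 29 30┃Paris │Pending │1006│$2015.┃         
            ┃Berlin│Inactive│1011│$1275.┃         
            ┃London│Inactive│1007│$1088.┃         
            ┃NYC   │Closed  │1002│$891.8┃         
            ┃NYC   │Inactive│1001│$604.2┃         
            ┗━━━━━━━━━━━━━━━━━━━━━━━━━━━┛         
                              ┃                   
                              ┃                   
━━━━━━━━━━━━━━━━━━━━━━━━━━━━━━┛                   


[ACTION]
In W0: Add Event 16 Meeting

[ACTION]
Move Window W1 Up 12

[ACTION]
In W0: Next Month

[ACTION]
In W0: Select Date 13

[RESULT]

━━━━━━━━━━━━┠───────────────────────────┨         
darWidget   ┃City  │Status  │ID  │Amount┃         
────────────┃──────┼────────┼────┼──────┃         
       April┃NYC   │Pending │1013│$4558.┃         
We Th Fr Sa ┃Sydney│Pending │1000│$3778.┃         
 3  4  5  6 ┃Berlin│Inactive│1012│$3271.┃         
10 11 12 [13┃London│Active  │1010│$3064.┃         
17 18 19 20 ┃Sydney│Pending │1004│$2704.┃         
24 25 26 27 ┃Berlin│Inactive│1008│$2201.┃         
            ┃Paris │Pending │1006│$2015.┃         
            ┃Berlin│Inactive│1011│$1275.┃         
            ┃London│Inactive│1007│$1088.┃         
            ┃NYC   │Closed  │1002│$891.8┃         
            ┃NYC   │Inactive│1001│$604.2┃         
            ┗━━━━━━━━━━━━━━━━━━━━━━━━━━━┛         
                              ┃                   
                              ┃                   
━━━━━━━━━━━━━━━━━━━━━━━━━━━━━━┛                   


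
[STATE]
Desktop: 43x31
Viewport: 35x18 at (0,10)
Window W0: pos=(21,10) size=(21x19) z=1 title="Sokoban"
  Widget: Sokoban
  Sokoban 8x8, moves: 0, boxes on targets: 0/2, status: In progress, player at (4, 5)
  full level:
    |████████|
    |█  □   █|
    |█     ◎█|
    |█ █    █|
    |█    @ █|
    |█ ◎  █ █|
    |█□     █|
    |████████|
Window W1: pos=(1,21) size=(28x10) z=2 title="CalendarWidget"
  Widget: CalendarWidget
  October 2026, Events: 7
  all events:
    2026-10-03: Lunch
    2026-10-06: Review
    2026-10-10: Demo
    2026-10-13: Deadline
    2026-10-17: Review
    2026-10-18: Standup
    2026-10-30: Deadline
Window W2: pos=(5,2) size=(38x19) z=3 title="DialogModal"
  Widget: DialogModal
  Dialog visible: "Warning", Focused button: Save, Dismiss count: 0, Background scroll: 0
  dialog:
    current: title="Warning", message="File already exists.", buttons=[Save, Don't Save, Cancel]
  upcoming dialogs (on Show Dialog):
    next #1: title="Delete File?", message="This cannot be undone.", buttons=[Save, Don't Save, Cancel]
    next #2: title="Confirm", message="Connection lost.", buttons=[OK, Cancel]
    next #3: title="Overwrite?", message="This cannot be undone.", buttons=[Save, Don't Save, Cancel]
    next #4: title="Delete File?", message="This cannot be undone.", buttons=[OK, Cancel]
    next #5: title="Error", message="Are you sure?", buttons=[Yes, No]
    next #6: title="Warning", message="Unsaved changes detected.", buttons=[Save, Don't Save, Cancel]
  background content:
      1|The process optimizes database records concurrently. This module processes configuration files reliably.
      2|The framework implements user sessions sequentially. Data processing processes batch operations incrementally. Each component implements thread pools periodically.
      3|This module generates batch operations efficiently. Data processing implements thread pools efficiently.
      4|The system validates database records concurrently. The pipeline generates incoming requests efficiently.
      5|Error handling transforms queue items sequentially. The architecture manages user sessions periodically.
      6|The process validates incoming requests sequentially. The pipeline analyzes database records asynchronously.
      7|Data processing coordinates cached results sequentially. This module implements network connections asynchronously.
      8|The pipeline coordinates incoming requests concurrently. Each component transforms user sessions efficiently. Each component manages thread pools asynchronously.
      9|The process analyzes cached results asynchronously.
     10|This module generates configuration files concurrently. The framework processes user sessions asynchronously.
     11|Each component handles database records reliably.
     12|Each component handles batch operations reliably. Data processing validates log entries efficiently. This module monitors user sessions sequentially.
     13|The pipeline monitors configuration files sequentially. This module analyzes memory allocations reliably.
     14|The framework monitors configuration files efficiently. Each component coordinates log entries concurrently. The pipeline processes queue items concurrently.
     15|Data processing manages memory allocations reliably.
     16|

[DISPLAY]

     ┃Th┌──────────────────────────
     ┃Da│           Warning        
     ┃Th│     File already exists. 
     ┃Th│ [Save]  Don't Save   Canc
     ┃Th└──────────────────────────
     ┃Each component handles databa
     ┃Each component handles batch 
     ┃The pipeline monitors configu
     ┃The framework monitors config
     ┃Data processing manages memor
     ┗━━━━━━━━━━━━━━━━━━━━━━━━━━━━━
 ┏━━━━━━━━━━━━━━━━━━━━━━━━━━┓0  0/2
 ┃ CalendarWidget           ┃      
 ┠──────────────────────────┨      
 ┃       October 2026       ┃      
 ┃Mo Tu We Th Fr Sa Su      ┃      
 ┃          1  2  3*  4     ┃      
 ┃ 5  6*  7  8  9 10* 11    ┃      


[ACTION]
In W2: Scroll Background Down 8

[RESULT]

     ┃Th┌──────────────────────────
     ┃Da│           Warning        
     ┃  │     File already exists. 
     ┃  │ [Save]  Don't Save   Canc
     ┃  └──────────────────────────
     ┃                             
     ┃                             
     ┃                             
     ┃                             
     ┃                             
     ┗━━━━━━━━━━━━━━━━━━━━━━━━━━━━━
 ┏━━━━━━━━━━━━━━━━━━━━━━━━━━┓0  0/2
 ┃ CalendarWidget           ┃      
 ┠──────────────────────────┨      
 ┃       October 2026       ┃      
 ┃Mo Tu We Th Fr Sa Su      ┃      
 ┃          1  2  3*  4     ┃      
 ┃ 5  6*  7  8  9 10* 11    ┃      


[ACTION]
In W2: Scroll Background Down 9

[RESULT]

     ┃  ┌──────────────────────────
     ┃  │           Warning        
     ┃  │     File already exists. 
     ┃  │ [Save]  Don't Save   Canc
     ┃  └──────────────────────────
     ┃                             
     ┃                             
     ┃                             
     ┃                             
     ┃                             
     ┗━━━━━━━━━━━━━━━━━━━━━━━━━━━━━
 ┏━━━━━━━━━━━━━━━━━━━━━━━━━━┓0  0/2
 ┃ CalendarWidget           ┃      
 ┠──────────────────────────┨      
 ┃       October 2026       ┃      
 ┃Mo Tu We Th Fr Sa Su      ┃      
 ┃          1  2  3*  4     ┃      
 ┃ 5  6*  7  8  9 10* 11    ┃      


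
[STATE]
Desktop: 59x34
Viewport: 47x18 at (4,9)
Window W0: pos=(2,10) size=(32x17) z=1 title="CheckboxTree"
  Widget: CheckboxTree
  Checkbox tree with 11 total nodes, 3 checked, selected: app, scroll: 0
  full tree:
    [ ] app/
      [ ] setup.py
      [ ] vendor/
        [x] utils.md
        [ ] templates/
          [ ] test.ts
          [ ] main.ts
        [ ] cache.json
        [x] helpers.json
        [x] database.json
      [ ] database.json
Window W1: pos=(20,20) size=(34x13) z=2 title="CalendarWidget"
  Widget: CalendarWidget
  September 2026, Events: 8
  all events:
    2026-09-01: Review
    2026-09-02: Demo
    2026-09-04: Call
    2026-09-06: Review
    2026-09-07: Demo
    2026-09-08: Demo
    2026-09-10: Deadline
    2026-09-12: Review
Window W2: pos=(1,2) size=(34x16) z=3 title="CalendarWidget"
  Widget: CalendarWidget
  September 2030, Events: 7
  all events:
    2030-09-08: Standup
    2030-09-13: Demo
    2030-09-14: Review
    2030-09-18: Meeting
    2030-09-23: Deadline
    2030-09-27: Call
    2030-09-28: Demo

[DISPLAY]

 10 11 12 13* 14* 15          ┃                
 17 18* 19 20 21 22           ┃                
* 24 25 26 27* 28* 29         ┃                
                              ┃                
                              ┃                
                              ┃                
                              ┃                
                              ┃                
━━━━━━━━━━━━━━━━━━━━━━━━━━━━━━┛                
      [ ] test.ts            ┃                 
      [ ] main.ts            ┃                 
    [ ] cache.js┏━━━━━━━━━━━━━━━━━━━━━━━━━━━━━━
    [x] helpers.┃ CalendarWidget               
    [x] database┠──────────────────────────────
  [ ] database.j┃         September 2026       
                ┃Mo Tu We Th Fr Sa Su          
                ┃    1*  2*  3  4*  5  6*      
━━━━━━━━━━━━━━━━┃ 7*  8*  9 10* 11 12* 13      


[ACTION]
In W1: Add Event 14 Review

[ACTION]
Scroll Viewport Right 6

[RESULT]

 12 13* 14* 15          ┃                      
* 19 20 21 22           ┃                      
5 26 27* 28* 29         ┃                      
                        ┃                      
                        ┃                      
                        ┃                      
                        ┃                      
                        ┃                      
━━━━━━━━━━━━━━━━━━━━━━━━┛                      
[ ] test.ts            ┃                       
[ ] main.ts            ┃                       
] cache.js┏━━━━━━━━━━━━━━━━━━━━━━━━━━━━━━━━┓   
] helpers.┃ CalendarWidget                 ┃   
] database┠────────────────────────────────┨   
database.j┃         September 2026         ┃   
          ┃Mo Tu We Th Fr Sa Su            ┃   
          ┃    1*  2*  3  4*  5  6*        ┃   
━━━━━━━━━━┃ 7*  8*  9 10* 11 12* 13        ┃   


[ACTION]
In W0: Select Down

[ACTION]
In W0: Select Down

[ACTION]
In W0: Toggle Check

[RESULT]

 12 13* 14* 15          ┃                      
* 19 20 21 22           ┃                      
5 26 27* 28* 29         ┃                      
                        ┃                      
                        ┃                      
                        ┃                      
                        ┃                      
                        ┃                      
━━━━━━━━━━━━━━━━━━━━━━━━┛                      
[x] test.ts            ┃                       
[x] main.ts            ┃                       
] cache.js┏━━━━━━━━━━━━━━━━━━━━━━━━━━━━━━━━┓   
] helpers.┃ CalendarWidget                 ┃   
] database┠────────────────────────────────┨   
database.j┃         September 2026         ┃   
          ┃Mo Tu We Th Fr Sa Su            ┃   
          ┃    1*  2*  3  4*  5  6*        ┃   
━━━━━━━━━━┃ 7*  8*  9 10* 11 12* 13        ┃   


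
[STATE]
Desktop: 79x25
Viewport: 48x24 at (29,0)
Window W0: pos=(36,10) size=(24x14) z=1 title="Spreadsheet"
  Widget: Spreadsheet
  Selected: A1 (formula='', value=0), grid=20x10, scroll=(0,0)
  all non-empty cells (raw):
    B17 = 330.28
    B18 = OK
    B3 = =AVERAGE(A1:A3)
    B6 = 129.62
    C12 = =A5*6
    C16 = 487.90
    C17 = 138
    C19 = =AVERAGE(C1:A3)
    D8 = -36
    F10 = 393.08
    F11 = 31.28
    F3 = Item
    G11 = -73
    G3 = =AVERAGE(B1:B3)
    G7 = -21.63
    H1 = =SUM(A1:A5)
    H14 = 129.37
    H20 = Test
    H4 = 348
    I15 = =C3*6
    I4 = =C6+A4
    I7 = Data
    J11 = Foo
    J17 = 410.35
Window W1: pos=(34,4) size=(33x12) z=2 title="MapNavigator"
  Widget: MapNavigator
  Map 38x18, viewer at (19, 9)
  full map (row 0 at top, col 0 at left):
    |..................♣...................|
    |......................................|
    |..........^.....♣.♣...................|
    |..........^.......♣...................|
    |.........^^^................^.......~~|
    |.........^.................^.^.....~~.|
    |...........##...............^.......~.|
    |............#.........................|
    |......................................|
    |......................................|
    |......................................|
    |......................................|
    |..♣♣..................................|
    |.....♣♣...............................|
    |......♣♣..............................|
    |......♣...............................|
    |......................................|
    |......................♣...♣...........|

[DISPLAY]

                                                
                                                
                                                
                                                
     ┏━━━━━━━━━━━━━━━━━━━━━━━━━━━━━━━┓          
     ┃ MapNavigator                  ┃          
     ┠───────────────────────────────┨          
     ┃.....^.................^.^.....┃          
     ┃.......##...............^......┃          
     ┃........#......................┃          
     ┃...............................┃          
     ┃...............@...............┃          
     ┃...............................┃          
     ┃...............................┃          
     ┃...............................┃          
     ┗━━━━━━━━━━━━━━━━━━━━━━━━━━━━━━━┛          
       ┃  1      [0]       0  ┃                 
       ┃  2        0       0  ┃                 
       ┃  3        0       0  ┃                 
       ┃  4        0       0  ┃                 
       ┃  5        0       0  ┃                 
       ┃  6        0  129.62  ┃                 
       ┃  7        0       0  ┃                 
       ┗━━━━━━━━━━━━━━━━━━━━━━┛                 


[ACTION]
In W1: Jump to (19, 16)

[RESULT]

                                                
                                                
                                                
                                                
     ┏━━━━━━━━━━━━━━━━━━━━━━━━━━━━━━━┓          
     ┃ MapNavigator                  ┃          
     ┠───────────────────────────────┨          
     ┃...............................┃          
     ┃.♣♣............................┃          
     ┃..♣♣...........................┃          
     ┃..♣............................┃          
     ┃...............@...............┃          
     ┃..................♣...♣........┃          
     ┃                               ┃          
     ┃                               ┃          
     ┗━━━━━━━━━━━━━━━━━━━━━━━━━━━━━━━┛          
       ┃  1      [0]       0  ┃                 
       ┃  2        0       0  ┃                 
       ┃  3        0       0  ┃                 
       ┃  4        0       0  ┃                 
       ┃  5        0       0  ┃                 
       ┃  6        0  129.62  ┃                 
       ┃  7        0       0  ┃                 
       ┗━━━━━━━━━━━━━━━━━━━━━━┛                 


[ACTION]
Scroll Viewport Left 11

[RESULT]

                                                
                                                
                                                
                                                
                ┏━━━━━━━━━━━━━━━━━━━━━━━━━━━━━━━
                ┃ MapNavigator                  
                ┠───────────────────────────────
                ┃...............................
                ┃.♣♣............................
                ┃..♣♣...........................
                ┃..♣............................
                ┃...............@...............
                ┃..................♣...♣........
                ┃                               
                ┃                               
                ┗━━━━━━━━━━━━━━━━━━━━━━━━━━━━━━━
                  ┃  1      [0]       0  ┃      
                  ┃  2        0       0  ┃      
                  ┃  3        0       0  ┃      
                  ┃  4        0       0  ┃      
                  ┃  5        0       0  ┃      
                  ┃  6        0  129.62  ┃      
                  ┃  7        0       0  ┃      
                  ┗━━━━━━━━━━━━━━━━━━━━━━┛      


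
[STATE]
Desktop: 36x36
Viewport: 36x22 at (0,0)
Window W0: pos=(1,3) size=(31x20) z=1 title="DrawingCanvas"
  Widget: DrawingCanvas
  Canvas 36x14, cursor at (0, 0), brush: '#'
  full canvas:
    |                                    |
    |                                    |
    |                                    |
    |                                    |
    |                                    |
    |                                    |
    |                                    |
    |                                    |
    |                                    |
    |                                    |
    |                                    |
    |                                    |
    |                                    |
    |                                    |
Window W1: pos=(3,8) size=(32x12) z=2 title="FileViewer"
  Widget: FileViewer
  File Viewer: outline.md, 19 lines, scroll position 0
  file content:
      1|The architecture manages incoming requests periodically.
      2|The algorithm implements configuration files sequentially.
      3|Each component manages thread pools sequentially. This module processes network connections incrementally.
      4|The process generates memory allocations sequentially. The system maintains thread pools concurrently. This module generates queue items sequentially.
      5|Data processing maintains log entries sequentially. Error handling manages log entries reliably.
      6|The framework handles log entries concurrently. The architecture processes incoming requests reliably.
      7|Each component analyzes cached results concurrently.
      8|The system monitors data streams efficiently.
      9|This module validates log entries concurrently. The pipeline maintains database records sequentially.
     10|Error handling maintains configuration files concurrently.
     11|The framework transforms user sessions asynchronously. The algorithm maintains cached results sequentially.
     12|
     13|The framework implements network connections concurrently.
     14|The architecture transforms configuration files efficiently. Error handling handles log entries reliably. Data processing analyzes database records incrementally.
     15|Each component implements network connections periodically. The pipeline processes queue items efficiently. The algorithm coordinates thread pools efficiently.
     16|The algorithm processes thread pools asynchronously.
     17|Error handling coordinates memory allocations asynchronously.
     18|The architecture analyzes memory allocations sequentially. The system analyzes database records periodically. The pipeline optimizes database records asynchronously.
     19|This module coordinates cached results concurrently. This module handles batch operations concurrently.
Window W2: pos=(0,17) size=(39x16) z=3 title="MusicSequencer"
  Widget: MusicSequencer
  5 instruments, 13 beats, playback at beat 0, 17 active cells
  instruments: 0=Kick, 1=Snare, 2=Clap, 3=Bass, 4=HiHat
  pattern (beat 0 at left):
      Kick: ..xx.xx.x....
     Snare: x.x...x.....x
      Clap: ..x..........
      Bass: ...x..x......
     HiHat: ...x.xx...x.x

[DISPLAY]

                                    
                                    
                                    
 ┏━━━━━━━━━━━━━━━━━━━━━━━━━━━━━┓    
 ┃ DrawingCanvas               ┃    
 ┠─────────────────────────────┨    
 ┃+                            ┃    
 ┃                             ┃    
 ┃ ┏━━━━━━━━━━━━━━━━━━━━━━━━━━━━━━┓ 
 ┃ ┃ FileViewer                   ┃ 
 ┃ ┠──────────────────────────────┨ 
 ┃ ┃The architecture manages inco▲┃ 
 ┃ ┃The algorithm implements conf█┃ 
 ┃ ┃Each component manages thread░┃ 
 ┃ ┃The process generates memory ░┃ 
 ┃ ┃Data processing maintains log░┃ 
 ┃ ┃The framework handles log ent░┃ 
┏━━━━━━━━━━━━━━━━━━━━━━━━━━━━━━━━━━━
┃ MusicSequencer                    
┠───────────────────────────────────
┃      ▼123456789012                
┃  Kick··██·██·█····                


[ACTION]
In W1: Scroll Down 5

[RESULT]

                                    
                                    
                                    
 ┏━━━━━━━━━━━━━━━━━━━━━━━━━━━━━┓    
 ┃ DrawingCanvas               ┃    
 ┠─────────────────────────────┨    
 ┃+                            ┃    
 ┃                             ┃    
 ┃ ┏━━━━━━━━━━━━━━━━━━━━━━━━━━━━━━┓ 
 ┃ ┃ FileViewer                   ┃ 
 ┃ ┠──────────────────────────────┨ 
 ┃ ┃The framework handles log ent▲┃ 
 ┃ ┃Each component analyzes cache░┃ 
 ┃ ┃The system monitors data stre░┃ 
 ┃ ┃This module validates log ent█┃ 
 ┃ ┃Error handling maintains conf░┃ 
 ┃ ┃The framework transforms user░┃ 
┏━━━━━━━━━━━━━━━━━━━━━━━━━━━━━━━━━━━
┃ MusicSequencer                    
┠───────────────────────────────────
┃      ▼123456789012                
┃  Kick··██·██·█····                


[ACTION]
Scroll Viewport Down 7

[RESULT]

 ┃                             ┃    
 ┃ ┏━━━━━━━━━━━━━━━━━━━━━━━━━━━━━━┓ 
 ┃ ┃ FileViewer                   ┃ 
 ┃ ┠──────────────────────────────┨ 
 ┃ ┃The framework handles log ent▲┃ 
 ┃ ┃Each component analyzes cache░┃ 
 ┃ ┃The system monitors data stre░┃ 
 ┃ ┃This module validates log ent█┃ 
 ┃ ┃Error handling maintains conf░┃ 
 ┃ ┃The framework transforms user░┃ 
┏━━━━━━━━━━━━━━━━━━━━━━━━━━━━━━━━━━━
┃ MusicSequencer                    
┠───────────────────────────────────
┃      ▼123456789012                
┃  Kick··██·██·█····                
┃ Snare█·█···█·····█                
┃  Clap··█··········                
┃  Bass···█··█······                
┃ HiHat···█·██···█·█                
┃                                   
┃                                   
┃                                   


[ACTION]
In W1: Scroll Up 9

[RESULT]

 ┃                             ┃    
 ┃ ┏━━━━━━━━━━━━━━━━━━━━━━━━━━━━━━┓ 
 ┃ ┃ FileViewer                   ┃ 
 ┃ ┠──────────────────────────────┨ 
 ┃ ┃The architecture manages inco▲┃ 
 ┃ ┃The algorithm implements conf█┃ 
 ┃ ┃Each component manages thread░┃ 
 ┃ ┃The process generates memory ░┃ 
 ┃ ┃Data processing maintains log░┃ 
 ┃ ┃The framework handles log ent░┃ 
┏━━━━━━━━━━━━━━━━━━━━━━━━━━━━━━━━━━━
┃ MusicSequencer                    
┠───────────────────────────────────
┃      ▼123456789012                
┃  Kick··██·██·█····                
┃ Snare█·█···█·····█                
┃  Clap··█··········                
┃  Bass···█··█······                
┃ HiHat···█·██···█·█                
┃                                   
┃                                   
┃                                   


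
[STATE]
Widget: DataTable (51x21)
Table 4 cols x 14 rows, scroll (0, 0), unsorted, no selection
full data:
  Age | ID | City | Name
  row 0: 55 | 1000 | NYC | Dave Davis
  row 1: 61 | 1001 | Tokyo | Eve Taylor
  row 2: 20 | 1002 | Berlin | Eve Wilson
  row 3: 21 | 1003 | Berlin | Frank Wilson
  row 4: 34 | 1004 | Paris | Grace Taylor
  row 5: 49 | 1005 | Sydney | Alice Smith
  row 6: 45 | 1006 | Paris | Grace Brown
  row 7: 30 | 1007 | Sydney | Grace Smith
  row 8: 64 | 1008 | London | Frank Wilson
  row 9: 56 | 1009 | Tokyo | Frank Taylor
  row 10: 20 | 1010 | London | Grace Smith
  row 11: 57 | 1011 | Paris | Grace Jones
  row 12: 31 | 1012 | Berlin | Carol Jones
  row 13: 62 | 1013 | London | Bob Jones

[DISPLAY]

Age│ID  │City  │Name                               
───┼────┼──────┼────────────                       
55 │1000│NYC   │Dave Davis                         
61 │1001│Tokyo │Eve Taylor                         
20 │1002│Berlin│Eve Wilson                         
21 │1003│Berlin│Frank Wilson                       
34 │1004│Paris │Grace Taylor                       
49 │1005│Sydney│Alice Smith                        
45 │1006│Paris │Grace Brown                        
30 │1007│Sydney│Grace Smith                        
64 │1008│London│Frank Wilson                       
56 │1009│Tokyo │Frank Taylor                       
20 │1010│London│Grace Smith                        
57 │1011│Paris │Grace Jones                        
31 │1012│Berlin│Carol Jones                        
62 │1013│London│Bob Jones                          
                                                   
                                                   
                                                   
                                                   
                                                   


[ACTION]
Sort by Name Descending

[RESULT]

Age│ID  │City  │Name       ▼                       
───┼────┼──────┼────────────                       
34 │1004│Paris │Grace Taylor                       
30 │1007│Sydney│Grace Smith                        
20 │1010│London│Grace Smith                        
57 │1011│Paris │Grace Jones                        
45 │1006│Paris │Grace Brown                        
21 │1003│Berlin│Frank Wilson                       
64 │1008│London│Frank Wilson                       
56 │1009│Tokyo │Frank Taylor                       
20 │1002│Berlin│Eve Wilson                         
61 │1001│Tokyo │Eve Taylor                         
55 │1000│NYC   │Dave Davis                         
31 │1012│Berlin│Carol Jones                        
62 │1013│London│Bob Jones                          
49 │1005│Sydney│Alice Smith                        
                                                   
                                                   
                                                   
                                                   
                                                   


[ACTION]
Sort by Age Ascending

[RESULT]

Ag▲│ID  │City  │Name                               
───┼────┼──────┼────────────                       
20 │1010│London│Grace Smith                        
20 │1002│Berlin│Eve Wilson                         
21 │1003│Berlin│Frank Wilson                       
30 │1007│Sydney│Grace Smith                        
31 │1012│Berlin│Carol Jones                        
34 │1004│Paris │Grace Taylor                       
45 │1006│Paris │Grace Brown                        
49 │1005│Sydney│Alice Smith                        
55 │1000│NYC   │Dave Davis                         
56 │1009│Tokyo │Frank Taylor                       
57 │1011│Paris │Grace Jones                        
61 │1001│Tokyo │Eve Taylor                         
62 │1013│London│Bob Jones                          
64 │1008│London│Frank Wilson                       
                                                   
                                                   
                                                   
                                                   
                                                   


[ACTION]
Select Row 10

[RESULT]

Ag▲│ID  │City  │Name                               
───┼────┼──────┼────────────                       
20 │1010│London│Grace Smith                        
20 │1002│Berlin│Eve Wilson                         
21 │1003│Berlin│Frank Wilson                       
30 │1007│Sydney│Grace Smith                        
31 │1012│Berlin│Carol Jones                        
34 │1004│Paris │Grace Taylor                       
45 │1006│Paris │Grace Brown                        
49 │1005│Sydney│Alice Smith                        
55 │1000│NYC   │Dave Davis                         
56 │1009│Tokyo │Frank Taylor                       
>7 │1011│Paris │Grace Jones                        
61 │1001│Tokyo │Eve Taylor                         
62 │1013│London│Bob Jones                          
64 │1008│London│Frank Wilson                       
                                                   
                                                   
                                                   
                                                   
                                                   


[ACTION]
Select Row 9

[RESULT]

Ag▲│ID  │City  │Name                               
───┼────┼──────┼────────────                       
20 │1010│London│Grace Smith                        
20 │1002│Berlin│Eve Wilson                         
21 │1003│Berlin│Frank Wilson                       
30 │1007│Sydney│Grace Smith                        
31 │1012│Berlin│Carol Jones                        
34 │1004│Paris │Grace Taylor                       
45 │1006│Paris │Grace Brown                        
49 │1005│Sydney│Alice Smith                        
55 │1000│NYC   │Dave Davis                         
>6 │1009│Tokyo │Frank Taylor                       
57 │1011│Paris │Grace Jones                        
61 │1001│Tokyo │Eve Taylor                         
62 │1013│London│Bob Jones                          
64 │1008│London│Frank Wilson                       
                                                   
                                                   
                                                   
                                                   
                                                   


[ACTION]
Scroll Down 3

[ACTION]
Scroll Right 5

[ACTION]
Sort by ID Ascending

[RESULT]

Age│ID ▲│City  │Name                               
───┼────┼──────┼────────────                       
55 │1000│NYC   │Dave Davis                         
61 │1001│Tokyo │Eve Taylor                         
20 │1002│Berlin│Eve Wilson                         
21 │1003│Berlin│Frank Wilson                       
34 │1004│Paris │Grace Taylor                       
49 │1005│Sydney│Alice Smith                        
45 │1006│Paris │Grace Brown                        
30 │1007│Sydney│Grace Smith                        
64 │1008│London│Frank Wilson                       
>6 │1009│Tokyo │Frank Taylor                       
20 │1010│London│Grace Smith                        
57 │1011│Paris │Grace Jones                        
31 │1012│Berlin│Carol Jones                        
62 │1013│London│Bob Jones                          
                                                   
                                                   
                                                   
                                                   
                                                   
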